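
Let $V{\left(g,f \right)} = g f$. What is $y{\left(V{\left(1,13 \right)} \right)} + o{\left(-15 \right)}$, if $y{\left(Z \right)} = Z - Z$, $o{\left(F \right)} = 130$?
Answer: $130$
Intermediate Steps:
$V{\left(g,f \right)} = f g$
$y{\left(Z \right)} = 0$
$y{\left(V{\left(1,13 \right)} \right)} + o{\left(-15 \right)} = 0 + 130 = 130$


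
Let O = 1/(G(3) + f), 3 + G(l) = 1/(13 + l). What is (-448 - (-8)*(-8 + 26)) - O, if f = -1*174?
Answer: -860608/2831 ≈ -303.99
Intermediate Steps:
f = -174
G(l) = -3 + 1/(13 + l)
O = -16/2831 (O = 1/((-38 - 3*3)/(13 + 3) - 174) = 1/((-38 - 9)/16 - 174) = 1/((1/16)*(-47) - 174) = 1/(-47/16 - 174) = 1/(-2831/16) = 1*(-16/2831) = -16/2831 ≈ -0.0056517)
(-448 - (-8)*(-8 + 26)) - O = (-448 - (-8)*(-8 + 26)) - 1*(-16/2831) = (-448 - (-8)*18) + 16/2831 = (-448 - 1*(-144)) + 16/2831 = (-448 + 144) + 16/2831 = -304 + 16/2831 = -860608/2831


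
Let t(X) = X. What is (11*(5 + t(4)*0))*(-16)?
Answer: -880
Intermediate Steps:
(11*(5 + t(4)*0))*(-16) = (11*(5 + 4*0))*(-16) = (11*(5 + 0))*(-16) = (11*5)*(-16) = 55*(-16) = -880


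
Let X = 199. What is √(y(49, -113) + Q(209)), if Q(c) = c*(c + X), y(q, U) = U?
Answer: √85159 ≈ 291.82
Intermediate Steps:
Q(c) = c*(199 + c) (Q(c) = c*(c + 199) = c*(199 + c))
√(y(49, -113) + Q(209)) = √(-113 + 209*(199 + 209)) = √(-113 + 209*408) = √(-113 + 85272) = √85159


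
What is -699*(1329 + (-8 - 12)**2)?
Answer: -1208571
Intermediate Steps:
-699*(1329 + (-8 - 12)**2) = -699*(1329 + (-20)**2) = -699*(1329 + 400) = -699*1729 = -1208571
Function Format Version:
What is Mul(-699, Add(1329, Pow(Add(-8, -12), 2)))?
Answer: -1208571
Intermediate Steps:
Mul(-699, Add(1329, Pow(Add(-8, -12), 2))) = Mul(-699, Add(1329, Pow(-20, 2))) = Mul(-699, Add(1329, 400)) = Mul(-699, 1729) = -1208571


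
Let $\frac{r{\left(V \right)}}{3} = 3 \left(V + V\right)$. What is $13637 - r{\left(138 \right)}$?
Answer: $11153$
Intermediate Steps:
$r{\left(V \right)} = 18 V$ ($r{\left(V \right)} = 3 \cdot 3 \left(V + V\right) = 3 \cdot 3 \cdot 2 V = 3 \cdot 6 V = 18 V$)
$13637 - r{\left(138 \right)} = 13637 - 18 \cdot 138 = 13637 - 2484 = 11153$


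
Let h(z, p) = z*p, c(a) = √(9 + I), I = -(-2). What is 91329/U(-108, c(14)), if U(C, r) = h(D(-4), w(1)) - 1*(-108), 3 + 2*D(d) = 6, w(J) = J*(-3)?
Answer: 60886/69 ≈ 882.41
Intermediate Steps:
w(J) = -3*J
D(d) = 3/2 (D(d) = -3/2 + (½)*6 = -3/2 + 3 = 3/2)
I = 2 (I = -2*(-1) = 2)
c(a) = √11 (c(a) = √(9 + 2) = √11)
h(z, p) = p*z
U(C, r) = 207/2 (U(C, r) = -3*1*(3/2) - 1*(-108) = -3*3/2 + 108 = -9/2 + 108 = 207/2)
91329/U(-108, c(14)) = 91329/(207/2) = 91329*(2/207) = 60886/69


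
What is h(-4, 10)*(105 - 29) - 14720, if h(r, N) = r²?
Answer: -13504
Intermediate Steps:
h(-4, 10)*(105 - 29) - 14720 = (-4)²*(105 - 29) - 14720 = 16*76 - 14720 = 1216 - 14720 = -13504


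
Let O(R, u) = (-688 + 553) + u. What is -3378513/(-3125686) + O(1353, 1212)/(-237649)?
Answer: 799533872115/742816152214 ≈ 1.0764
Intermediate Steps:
O(R, u) = -135 + u
-3378513/(-3125686) + O(1353, 1212)/(-237649) = -3378513/(-3125686) + (-135 + 1212)/(-237649) = -3378513*(-1/3125686) + 1077*(-1/237649) = 3378513/3125686 - 1077/237649 = 799533872115/742816152214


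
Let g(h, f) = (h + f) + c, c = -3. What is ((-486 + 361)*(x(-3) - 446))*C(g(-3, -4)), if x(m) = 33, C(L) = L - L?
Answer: 0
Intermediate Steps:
g(h, f) = -3 + f + h (g(h, f) = (h + f) - 3 = (f + h) - 3 = -3 + f + h)
C(L) = 0
((-486 + 361)*(x(-3) - 446))*C(g(-3, -4)) = ((-486 + 361)*(33 - 446))*0 = -125*(-413)*0 = 51625*0 = 0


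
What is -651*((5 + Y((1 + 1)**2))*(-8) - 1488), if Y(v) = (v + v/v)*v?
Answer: 1098888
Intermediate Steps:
Y(v) = v*(1 + v) (Y(v) = (v + 1)*v = (1 + v)*v = v*(1 + v))
-651*((5 + Y((1 + 1)**2))*(-8) - 1488) = -651*((5 + (1 + 1)**2*(1 + (1 + 1)**2))*(-8) - 1488) = -651*((5 + 2**2*(1 + 2**2))*(-8) - 1488) = -651*((5 + 4*(1 + 4))*(-8) - 1488) = -651*((5 + 4*5)*(-8) - 1488) = -651*((5 + 20)*(-8) - 1488) = -651*(25*(-8) - 1488) = -651*(-200 - 1488) = -651*(-1688) = 1098888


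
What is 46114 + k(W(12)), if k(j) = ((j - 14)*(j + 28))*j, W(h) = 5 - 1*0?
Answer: 44629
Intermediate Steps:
W(h) = 5 (W(h) = 5 + 0 = 5)
k(j) = j*(-14 + j)*(28 + j) (k(j) = ((-14 + j)*(28 + j))*j = j*(-14 + j)*(28 + j))
46114 + k(W(12)) = 46114 + 5*(-392 + 5² + 14*5) = 46114 + 5*(-392 + 25 + 70) = 46114 + 5*(-297) = 46114 - 1485 = 44629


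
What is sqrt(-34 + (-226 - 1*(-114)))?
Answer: I*sqrt(146) ≈ 12.083*I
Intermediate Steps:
sqrt(-34 + (-226 - 1*(-114))) = sqrt(-34 + (-226 + 114)) = sqrt(-34 - 112) = sqrt(-146) = I*sqrt(146)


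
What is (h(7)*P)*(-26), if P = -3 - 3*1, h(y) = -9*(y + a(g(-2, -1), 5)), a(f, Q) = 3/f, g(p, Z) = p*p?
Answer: -10881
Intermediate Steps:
g(p, Z) = p²
h(y) = -27/4 - 9*y (h(y) = -9*(y + 3/((-2)²)) = -9*(y + 3/4) = -9*(y + 3*(¼)) = -9*(y + ¾) = -9*(¾ + y) = -27/4 - 9*y)
P = -6 (P = -3 - 3 = -6)
(h(7)*P)*(-26) = ((-27/4 - 9*7)*(-6))*(-26) = ((-27/4 - 63)*(-6))*(-26) = -279/4*(-6)*(-26) = (837/2)*(-26) = -10881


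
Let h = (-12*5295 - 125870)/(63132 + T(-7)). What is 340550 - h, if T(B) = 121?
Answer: 21540998560/63253 ≈ 3.4055e+5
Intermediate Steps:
h = -189410/63253 (h = (-12*5295 - 125870)/(63132 + 121) = (-63540 - 125870)/63253 = -189410*1/63253 = -189410/63253 ≈ -2.9945)
340550 - h = 340550 - 1*(-189410/63253) = 340550 + 189410/63253 = 21540998560/63253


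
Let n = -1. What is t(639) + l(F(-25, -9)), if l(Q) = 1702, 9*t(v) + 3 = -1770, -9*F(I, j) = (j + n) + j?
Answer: 1505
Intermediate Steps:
F(I, j) = 1/9 - 2*j/9 (F(I, j) = -((j - 1) + j)/9 = -((-1 + j) + j)/9 = -(-1 + 2*j)/9 = 1/9 - 2*j/9)
t(v) = -197 (t(v) = -1/3 + (1/9)*(-1770) = -1/3 - 590/3 = -197)
t(639) + l(F(-25, -9)) = -197 + 1702 = 1505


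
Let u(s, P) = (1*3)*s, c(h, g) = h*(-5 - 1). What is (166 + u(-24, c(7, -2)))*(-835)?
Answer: -78490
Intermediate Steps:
c(h, g) = -6*h (c(h, g) = h*(-6) = -6*h)
u(s, P) = 3*s
(166 + u(-24, c(7, -2)))*(-835) = (166 + 3*(-24))*(-835) = (166 - 72)*(-835) = 94*(-835) = -78490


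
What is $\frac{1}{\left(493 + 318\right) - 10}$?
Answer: $\frac{1}{801} \approx 0.0012484$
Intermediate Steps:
$\frac{1}{\left(493 + 318\right) - 10} = \frac{1}{811 - 10} = \frac{1}{801}$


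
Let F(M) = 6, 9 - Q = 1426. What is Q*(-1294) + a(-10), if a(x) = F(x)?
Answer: 1833604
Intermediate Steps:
Q = -1417 (Q = 9 - 1*1426 = 9 - 1426 = -1417)
a(x) = 6
Q*(-1294) + a(-10) = -1417*(-1294) + 6 = 1833598 + 6 = 1833604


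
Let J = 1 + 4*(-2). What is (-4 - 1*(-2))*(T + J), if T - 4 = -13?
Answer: 32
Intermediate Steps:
T = -9 (T = 4 - 13 = -9)
J = -7 (J = 1 - 8 = -7)
(-4 - 1*(-2))*(T + J) = (-4 - 1*(-2))*(-9 - 7) = (-4 + 2)*(-16) = -2*(-16) = 32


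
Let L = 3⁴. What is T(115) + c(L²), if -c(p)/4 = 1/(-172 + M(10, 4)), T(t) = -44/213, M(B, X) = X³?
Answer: -325/1917 ≈ -0.16954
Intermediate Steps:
T(t) = -44/213 (T(t) = -44*1/213 = -44/213)
L = 81
c(p) = 1/27 (c(p) = -4/(-172 + 4³) = -4/(-172 + 64) = -4/(-108) = -4*(-1/108) = 1/27)
T(115) + c(L²) = -44/213 + 1/27 = -325/1917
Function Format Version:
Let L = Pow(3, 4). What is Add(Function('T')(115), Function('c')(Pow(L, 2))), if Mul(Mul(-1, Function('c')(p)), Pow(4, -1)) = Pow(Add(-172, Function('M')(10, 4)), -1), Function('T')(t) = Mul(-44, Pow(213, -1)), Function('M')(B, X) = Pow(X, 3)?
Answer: Rational(-325, 1917) ≈ -0.16954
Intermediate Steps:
Function('T')(t) = Rational(-44, 213) (Function('T')(t) = Mul(-44, Rational(1, 213)) = Rational(-44, 213))
L = 81
Function('c')(p) = Rational(1, 27) (Function('c')(p) = Mul(-4, Pow(Add(-172, Pow(4, 3)), -1)) = Mul(-4, Pow(Add(-172, 64), -1)) = Mul(-4, Pow(-108, -1)) = Mul(-4, Rational(-1, 108)) = Rational(1, 27))
Add(Function('T')(115), Function('c')(Pow(L, 2))) = Add(Rational(-44, 213), Rational(1, 27)) = Rational(-325, 1917)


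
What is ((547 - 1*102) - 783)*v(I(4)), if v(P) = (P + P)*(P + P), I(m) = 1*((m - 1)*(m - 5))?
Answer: -12168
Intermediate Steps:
I(m) = (-1 + m)*(-5 + m) (I(m) = 1*((-1 + m)*(-5 + m)) = (-1 + m)*(-5 + m))
v(P) = 4*P**2 (v(P) = (2*P)*(2*P) = 4*P**2)
((547 - 1*102) - 783)*v(I(4)) = ((547 - 1*102) - 783)*(4*(5 + 4**2 - 6*4)**2) = ((547 - 102) - 783)*(4*(5 + 16 - 24)**2) = (445 - 783)*(4*(-3)**2) = -1352*9 = -338*36 = -12168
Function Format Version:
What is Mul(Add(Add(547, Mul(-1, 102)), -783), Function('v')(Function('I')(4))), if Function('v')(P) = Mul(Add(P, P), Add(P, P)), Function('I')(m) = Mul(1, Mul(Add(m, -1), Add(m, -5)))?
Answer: -12168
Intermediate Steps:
Function('I')(m) = Mul(Add(-1, m), Add(-5, m)) (Function('I')(m) = Mul(1, Mul(Add(-1, m), Add(-5, m))) = Mul(Add(-1, m), Add(-5, m)))
Function('v')(P) = Mul(4, Pow(P, 2)) (Function('v')(P) = Mul(Mul(2, P), Mul(2, P)) = Mul(4, Pow(P, 2)))
Mul(Add(Add(547, Mul(-1, 102)), -783), Function('v')(Function('I')(4))) = Mul(Add(Add(547, Mul(-1, 102)), -783), Mul(4, Pow(Add(5, Pow(4, 2), Mul(-6, 4)), 2))) = Mul(Add(Add(547, -102), -783), Mul(4, Pow(Add(5, 16, -24), 2))) = Mul(Add(445, -783), Mul(4, Pow(-3, 2))) = Mul(-338, Mul(4, 9)) = Mul(-338, 36) = -12168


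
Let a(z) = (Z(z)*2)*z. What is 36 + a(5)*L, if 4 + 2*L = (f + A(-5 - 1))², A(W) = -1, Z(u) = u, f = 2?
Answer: -39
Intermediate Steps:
L = -3/2 (L = -2 + (2 - 1)²/2 = -2 + (½)*1² = -2 + (½)*1 = -2 + ½ = -3/2 ≈ -1.5000)
a(z) = 2*z² (a(z) = (z*2)*z = (2*z)*z = 2*z²)
36 + a(5)*L = 36 + (2*5²)*(-3/2) = 36 + (2*25)*(-3/2) = 36 + 50*(-3/2) = 36 - 75 = -39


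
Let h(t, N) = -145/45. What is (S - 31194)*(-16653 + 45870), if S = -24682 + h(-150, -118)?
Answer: -4897869707/3 ≈ -1.6326e+9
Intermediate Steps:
h(t, N) = -29/9 (h(t, N) = -145*1/45 = -29/9)
S = -222167/9 (S = -24682 - 29/9 = -222167/9 ≈ -24685.)
(S - 31194)*(-16653 + 45870) = (-222167/9 - 31194)*(-16653 + 45870) = -502913/9*29217 = -4897869707/3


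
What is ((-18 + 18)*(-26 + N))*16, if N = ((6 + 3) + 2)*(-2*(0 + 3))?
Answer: 0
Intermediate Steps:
N = -66 (N = (9 + 2)*(-2*3) = 11*(-6) = -66)
((-18 + 18)*(-26 + N))*16 = ((-18 + 18)*(-26 - 66))*16 = (0*(-92))*16 = 0*16 = 0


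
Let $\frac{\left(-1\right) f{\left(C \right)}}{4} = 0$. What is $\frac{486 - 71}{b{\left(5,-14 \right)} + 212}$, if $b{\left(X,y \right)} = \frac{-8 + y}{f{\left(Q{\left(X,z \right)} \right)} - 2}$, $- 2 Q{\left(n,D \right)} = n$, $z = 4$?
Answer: $\frac{415}{223} \approx 1.861$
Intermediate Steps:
$Q{\left(n,D \right)} = - \frac{n}{2}$
$f{\left(C \right)} = 0$ ($f{\left(C \right)} = \left(-4\right) 0 = 0$)
$b{\left(X,y \right)} = 4 - \frac{y}{2}$ ($b{\left(X,y \right)} = \frac{-8 + y}{0 - 2} = \frac{-8 + y}{-2} = \left(-8 + y\right) \left(- \frac{1}{2}\right) = 4 - \frac{y}{2}$)
$\frac{486 - 71}{b{\left(5,-14 \right)} + 212} = \frac{486 - 71}{\left(4 - -7\right) + 212} = \frac{415}{\left(4 + 7\right) + 212} = \frac{415}{11 + 212} = \frac{415}{223}$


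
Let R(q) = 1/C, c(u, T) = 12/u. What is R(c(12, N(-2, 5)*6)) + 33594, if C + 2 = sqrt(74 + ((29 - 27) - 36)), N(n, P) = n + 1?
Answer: 604693/18 + sqrt(10)/18 ≈ 33594.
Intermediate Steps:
N(n, P) = 1 + n
C = -2 + 2*sqrt(10) (C = -2 + sqrt(74 + ((29 - 27) - 36)) = -2 + sqrt(74 + (2 - 36)) = -2 + sqrt(74 - 34) = -2 + sqrt(40) = -2 + 2*sqrt(10) ≈ 4.3246)
R(q) = 1/(-2 + 2*sqrt(10))
R(c(12, N(-2, 5)*6)) + 33594 = (1/18 + sqrt(10)/18) + 33594 = 604693/18 + sqrt(10)/18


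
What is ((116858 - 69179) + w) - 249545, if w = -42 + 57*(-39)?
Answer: -204131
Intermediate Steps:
w = -2265 (w = -42 - 2223 = -2265)
((116858 - 69179) + w) - 249545 = ((116858 - 69179) - 2265) - 249545 = (47679 - 2265) - 249545 = 45414 - 249545 = -204131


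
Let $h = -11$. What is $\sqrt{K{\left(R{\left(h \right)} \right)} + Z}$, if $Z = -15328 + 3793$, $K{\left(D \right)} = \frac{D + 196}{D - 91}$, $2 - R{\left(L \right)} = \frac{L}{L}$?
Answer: $\frac{i \sqrt{10383470}}{30} \approx 107.41 i$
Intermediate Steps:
$R{\left(L \right)} = 1$ ($R{\left(L \right)} = 2 - \frac{L}{L} = 2 - 1 = 1$)
$K{\left(D \right)} = \frac{196 + D}{-91 + D}$
$Z = -11535$
$\sqrt{K{\left(R{\left(h \right)} \right)} + Z} = \sqrt{\frac{196 + 1}{-91 + 1} - 11535} = \sqrt{\frac{1}{-90} \cdot 197 - 11535} = \sqrt{\left(- \frac{1}{90}\right) 197 - 11535} = \sqrt{- \frac{197}{90} - 11535} = \sqrt{- \frac{1038347}{90}} = \frac{i \sqrt{10383470}}{30}$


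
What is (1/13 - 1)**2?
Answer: 144/169 ≈ 0.85207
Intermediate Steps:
(1/13 - 1)**2 = (-12/13)**2 = 144/169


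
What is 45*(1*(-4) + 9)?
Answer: 225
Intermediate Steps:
45*(1*(-4) + 9) = 45*(-4 + 9) = 45*5 = 225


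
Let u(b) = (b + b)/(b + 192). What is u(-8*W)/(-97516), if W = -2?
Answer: -1/633854 ≈ -1.5776e-6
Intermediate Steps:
u(b) = 2*b/(192 + b) (u(b) = (2*b)/(192 + b) = 2*b/(192 + b))
u(-8*W)/(-97516) = (2*(-8*(-2))/(192 - 8*(-2)))/(-97516) = (2*16/(192 + 16))*(-1/97516) = (2*16/208)*(-1/97516) = (2*16*(1/208))*(-1/97516) = (2/13)*(-1/97516) = -1/633854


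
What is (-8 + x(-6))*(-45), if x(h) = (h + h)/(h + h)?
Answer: 315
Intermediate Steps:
x(h) = 1 (x(h) = (2*h)/((2*h)) = (2*h)*(1/(2*h)) = 1)
(-8 + x(-6))*(-45) = (-8 + 1)*(-45) = -7*(-45) = 315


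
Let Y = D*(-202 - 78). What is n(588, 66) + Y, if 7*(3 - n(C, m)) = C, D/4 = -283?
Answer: 316879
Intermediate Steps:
D = -1132 (D = 4*(-283) = -1132)
n(C, m) = 3 - C/7
Y = 316960 (Y = -1132*(-202 - 78) = -1132*(-280) = 316960)
n(588, 66) + Y = (3 - 1/7*588) + 316960 = (3 - 84) + 316960 = -81 + 316960 = 316879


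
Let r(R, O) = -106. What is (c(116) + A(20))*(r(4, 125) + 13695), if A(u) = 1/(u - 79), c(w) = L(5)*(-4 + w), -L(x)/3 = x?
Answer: -1346955269/59 ≈ -2.2830e+7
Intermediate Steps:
L(x) = -3*x
c(w) = 60 - 15*w (c(w) = (-3*5)*(-4 + w) = -15*(-4 + w) = 60 - 15*w)
A(u) = 1/(-79 + u)
(c(116) + A(20))*(r(4, 125) + 13695) = ((60 - 15*116) + 1/(-79 + 20))*(-106 + 13695) = ((60 - 1740) + 1/(-59))*13589 = (-1680 - 1/59)*13589 = -99121/59*13589 = -1346955269/59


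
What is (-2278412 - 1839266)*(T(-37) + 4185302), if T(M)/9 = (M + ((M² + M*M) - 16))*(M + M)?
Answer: -9870452992376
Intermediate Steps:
T(M) = 18*M*(-16 + M + 2*M²) (T(M) = 9*((M + ((M² + M*M) - 16))*(M + M)) = 9*((M + ((M² + M²) - 16))*(2*M)) = 9*((M + (2*M² - 16))*(2*M)) = 9*((M + (-16 + 2*M²))*(2*M)) = 9*((-16 + M + 2*M²)*(2*M)) = 9*(2*M*(-16 + M + 2*M²)) = 18*M*(-16 + M + 2*M²))
(-2278412 - 1839266)*(T(-37) + 4185302) = (-2278412 - 1839266)*(18*(-37)*(-16 - 37 + 2*(-37)²) + 4185302) = -4117678*(18*(-37)*(-16 - 37 + 2*1369) + 4185302) = -4117678*(18*(-37)*(-16 - 37 + 2738) + 4185302) = -4117678*(18*(-37)*2685 + 4185302) = -4117678*(-1788210 + 4185302) = -4117678*2397092 = -9870452992376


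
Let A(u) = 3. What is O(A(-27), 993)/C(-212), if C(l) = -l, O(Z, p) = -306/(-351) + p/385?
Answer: 51817/3183180 ≈ 0.016278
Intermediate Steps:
O(Z, p) = 34/39 + p/385 (O(Z, p) = -306*(-1/351) + p*(1/385) = 34/39 + p/385)
O(A(-27), 993)/C(-212) = (34/39 + (1/385)*993)/((-1*(-212))) = (34/39 + 993/385)/212 = (51817/15015)*(1/212) = 51817/3183180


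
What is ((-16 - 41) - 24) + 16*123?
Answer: 1887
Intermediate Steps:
((-16 - 41) - 24) + 16*123 = (-57 - 24) + 1968 = -81 + 1968 = 1887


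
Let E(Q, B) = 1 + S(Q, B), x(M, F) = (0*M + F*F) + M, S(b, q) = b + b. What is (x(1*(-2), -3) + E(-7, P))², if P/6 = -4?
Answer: 36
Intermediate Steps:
P = -24 (P = 6*(-4) = -24)
S(b, q) = 2*b
x(M, F) = M + F² (x(M, F) = (0 + F²) + M = F² + M = M + F²)
E(Q, B) = 1 + 2*Q
(x(1*(-2), -3) + E(-7, P))² = ((1*(-2) + (-3)²) + (1 + 2*(-7)))² = ((-2 + 9) + (1 - 14))² = (7 - 13)² = (-6)² = 36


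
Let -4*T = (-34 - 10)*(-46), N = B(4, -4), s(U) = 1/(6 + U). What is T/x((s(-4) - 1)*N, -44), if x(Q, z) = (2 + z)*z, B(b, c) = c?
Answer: -23/84 ≈ -0.27381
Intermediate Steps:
N = -4
x(Q, z) = z*(2 + z)
T = -506 (T = -(-34 - 10)*(-46)/4 = -(-11)*(-46) = -¼*2024 = -506)
T/x((s(-4) - 1)*N, -44) = -506*(-1/(44*(2 - 44))) = -506/((-44*(-42))) = -506/1848 = -506*1/1848 = -23/84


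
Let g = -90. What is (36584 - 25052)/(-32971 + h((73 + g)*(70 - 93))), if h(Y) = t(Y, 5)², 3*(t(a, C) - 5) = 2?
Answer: -51894/148225 ≈ -0.35010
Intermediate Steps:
t(a, C) = 17/3 (t(a, C) = 5 + (⅓)*2 = 5 + ⅔ = 17/3)
h(Y) = 289/9 (h(Y) = (17/3)² = 289/9)
(36584 - 25052)/(-32971 + h((73 + g)*(70 - 93))) = (36584 - 25052)/(-32971 + 289/9) = 11532/(-296450/9) = 11532*(-9/296450) = -51894/148225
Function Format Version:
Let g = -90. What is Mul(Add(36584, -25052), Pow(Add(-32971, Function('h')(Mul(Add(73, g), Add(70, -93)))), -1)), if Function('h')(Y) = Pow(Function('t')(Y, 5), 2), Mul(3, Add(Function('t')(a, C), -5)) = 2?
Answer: Rational(-51894, 148225) ≈ -0.35010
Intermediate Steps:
Function('t')(a, C) = Rational(17, 3) (Function('t')(a, C) = Add(5, Mul(Rational(1, 3), 2)) = Add(5, Rational(2, 3)) = Rational(17, 3))
Function('h')(Y) = Rational(289, 9) (Function('h')(Y) = Pow(Rational(17, 3), 2) = Rational(289, 9))
Mul(Add(36584, -25052), Pow(Add(-32971, Function('h')(Mul(Add(73, g), Add(70, -93)))), -1)) = Mul(Add(36584, -25052), Pow(Add(-32971, Rational(289, 9)), -1)) = Mul(11532, Pow(Rational(-296450, 9), -1)) = Mul(11532, Rational(-9, 296450)) = Rational(-51894, 148225)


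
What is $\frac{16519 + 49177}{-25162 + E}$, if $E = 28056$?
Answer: $\frac{32848}{1447} \approx 22.701$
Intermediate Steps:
$\frac{16519 + 49177}{-25162 + E} = \frac{16519 + 49177}{-25162 + 28056} = \frac{65696}{2894} = 65696 \cdot \frac{1}{2894} = \frac{32848}{1447}$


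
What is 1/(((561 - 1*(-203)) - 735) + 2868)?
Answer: 1/2897 ≈ 0.00034518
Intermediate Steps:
1/(((561 - 1*(-203)) - 735) + 2868) = 1/(((561 + 203) - 735) + 2868) = 1/((764 - 735) + 2868) = 1/(29 + 2868) = 1/2897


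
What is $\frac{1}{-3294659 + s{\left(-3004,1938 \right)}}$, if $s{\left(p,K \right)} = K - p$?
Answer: $- \frac{1}{3289717} \approx -3.0398 \cdot 10^{-7}$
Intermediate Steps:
$\frac{1}{-3294659 + s{\left(-3004,1938 \right)}} = \frac{1}{-3294659 + \left(1938 - -3004\right)} = \frac{1}{-3294659 + \left(1938 + 3004\right)} = \frac{1}{-3294659 + 4942} = \frac{1}{-3289717} = - \frac{1}{3289717}$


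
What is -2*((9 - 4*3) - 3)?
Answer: 12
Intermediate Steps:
-2*((9 - 4*3) - 3) = -2*((9 - 12) - 3) = -2*(-3 - 3) = -2*(-6) = 12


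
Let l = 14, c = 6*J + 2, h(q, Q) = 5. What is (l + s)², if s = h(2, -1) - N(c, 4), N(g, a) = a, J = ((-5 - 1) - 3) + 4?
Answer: 225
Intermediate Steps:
J = -5 (J = (-6 - 3) + 4 = -9 + 4 = -5)
c = -28 (c = 6*(-5) + 2 = -30 + 2 = -28)
s = 1 (s = 5 - 1*4 = 5 - 4 = 1)
(l + s)² = (14 + 1)² = 15² = 225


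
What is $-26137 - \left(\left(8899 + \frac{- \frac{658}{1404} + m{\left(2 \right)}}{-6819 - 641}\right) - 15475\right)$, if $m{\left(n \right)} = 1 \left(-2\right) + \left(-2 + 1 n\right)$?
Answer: $- \frac{102439393853}{5236920} \approx -19561.0$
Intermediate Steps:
$m{\left(n \right)} = -4 + n$ ($m{\left(n \right)} = -2 + \left(-2 + n\right) = -4 + n$)
$-26137 - \left(\left(8899 + \frac{- \frac{658}{1404} + m{\left(2 \right)}}{-6819 - 641}\right) - 15475\right) = -26137 - \left(\left(8899 + \frac{- \frac{658}{1404} + \left(-4 + 2\right)}{-6819 - 641}\right) - 15475\right) = -26137 - \left(\left(8899 + \frac{\left(-658\right) \frac{1}{1404} - 2}{-7460}\right) - 15475\right) = -26137 - \left(\left(8899 + \left(- \frac{329}{702} - 2\right) \left(- \frac{1}{7460}\right)\right) - 15475\right) = -26137 - \left(\left(8899 - - \frac{1733}{5236920}\right) - 15475\right) = -26137 - \left(\left(8899 + \frac{1733}{5236920}\right) - 15475\right) = -26137 - \left(\frac{46603352813}{5236920} - 15475\right) = -26137 - - \frac{34437984187}{5236920} = -26137 + \frac{34437984187}{5236920} = - \frac{102439393853}{5236920}$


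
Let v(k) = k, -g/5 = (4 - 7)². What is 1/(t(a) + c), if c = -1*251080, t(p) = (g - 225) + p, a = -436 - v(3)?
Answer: -1/251789 ≈ -3.9716e-6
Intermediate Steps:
g = -45 (g = -5*(4 - 7)² = -5*(-3)² = -5*9 = -45)
a = -439 (a = -436 - 1*3 = -436 - 3 = -439)
t(p) = -270 + p (t(p) = (-45 - 225) + p = -270 + p)
c = -251080
1/(t(a) + c) = 1/((-270 - 439) - 251080) = 1/(-709 - 251080) = 1/(-251789) = -1/251789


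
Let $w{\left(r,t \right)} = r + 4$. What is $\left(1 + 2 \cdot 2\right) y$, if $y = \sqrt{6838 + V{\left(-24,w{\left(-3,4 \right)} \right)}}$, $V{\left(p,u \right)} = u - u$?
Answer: $5 \sqrt{6838} \approx 413.46$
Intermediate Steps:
$w{\left(r,t \right)} = 4 + r$
$V{\left(p,u \right)} = 0$
$y = \sqrt{6838}$ ($y = \sqrt{6838 + 0} = \sqrt{6838} \approx 82.692$)
$\left(1 + 2 \cdot 2\right) y = \left(1 + 2 \cdot 2\right) \sqrt{6838} = \left(1 + 4\right) \sqrt{6838} = 5 \sqrt{6838}$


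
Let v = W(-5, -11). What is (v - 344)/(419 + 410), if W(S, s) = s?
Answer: -355/829 ≈ -0.42823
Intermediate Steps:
v = -11
(v - 344)/(419 + 410) = (-11 - 344)/(419 + 410) = -355/829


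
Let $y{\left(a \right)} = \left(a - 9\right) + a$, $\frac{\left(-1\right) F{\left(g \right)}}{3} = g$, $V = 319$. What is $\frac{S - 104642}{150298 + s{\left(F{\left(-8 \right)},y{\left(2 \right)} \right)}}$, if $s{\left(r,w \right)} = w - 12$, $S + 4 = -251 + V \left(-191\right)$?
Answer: $- \frac{165826}{150281} \approx -1.1034$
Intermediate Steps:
$F{\left(g \right)} = - 3 g$
$S = -61184$ ($S = -4 + \left(-251 + 319 \left(-191\right)\right) = -4 - 61180 = -61184$)
$y{\left(a \right)} = -9 + 2 a$ ($y{\left(a \right)} = \left(-9 + a\right) + a = -9 + 2 a$)
$s{\left(r,w \right)} = -12 + w$ ($s{\left(r,w \right)} = w - 12 = -12 + w$)
$\frac{S - 104642}{150298 + s{\left(F{\left(-8 \right)},y{\left(2 \right)} \right)}} = \frac{-61184 - 104642}{150298 + \left(-12 + \left(-9 + 2 \cdot 2\right)\right)} = - \frac{165826}{150298 + \left(-12 + \left(-9 + 4\right)\right)} = - \frac{165826}{150298 - 17} = - \frac{165826}{150281}$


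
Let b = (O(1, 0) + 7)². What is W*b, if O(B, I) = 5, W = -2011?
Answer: -289584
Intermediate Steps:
b = 144 (b = (5 + 7)² = 12² = 144)
W*b = -2011*144 = -289584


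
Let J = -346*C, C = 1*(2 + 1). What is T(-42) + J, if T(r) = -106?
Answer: -1144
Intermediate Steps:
C = 3 (C = 1*3 = 3)
J = -1038 (J = -346*3 = -1038)
T(-42) + J = -106 - 1038 = -1144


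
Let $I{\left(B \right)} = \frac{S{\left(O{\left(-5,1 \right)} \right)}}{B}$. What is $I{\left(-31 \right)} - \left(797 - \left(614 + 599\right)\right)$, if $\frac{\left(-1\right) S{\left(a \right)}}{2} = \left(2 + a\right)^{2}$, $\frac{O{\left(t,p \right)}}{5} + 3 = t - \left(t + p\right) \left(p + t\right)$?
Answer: $\frac{40744}{31} \approx 1314.3$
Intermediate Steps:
$O{\left(t,p \right)} = -15 - 5 \left(p + t\right)^{2} + 5 t$ ($O{\left(t,p \right)} = -15 + 5 \left(t - \left(t + p\right) \left(p + t\right)\right) = -15 + 5 \left(t - \left(p + t\right) \left(p + t\right)\right) = -15 + 5 \left(t - \left(p + t\right)^{2}\right) = -15 + \left(- 5 \left(p + t\right)^{2} + 5 t\right) = -15 - 5 \left(p + t\right)^{2} + 5 t$)
$S{\left(a \right)} = - 2 \left(2 + a\right)^{2}$
$I{\left(B \right)} = - \frac{27848}{B}$ ($I{\left(B \right)} = \frac{\left(-2\right) \left(2 - \left(40 + 5 \left(1 - 5\right)^{2}\right)\right)^{2}}{B} = \frac{\left(-2\right) \left(2 - \left(40 + 80\right)\right)^{2}}{B} = \frac{\left(-2\right) \left(2 - 120\right)^{2}}{B} = \frac{\left(-2\right) \left(-118\right)^{2}}{B} = \frac{\left(-2\right) 13924}{B} = - \frac{27848}{B}$)
$I{\left(-31 \right)} - \left(797 - \left(614 + 599\right)\right) = - \frac{27848}{-31} - \left(797 - \left(614 + 599\right)\right) = \left(-27848\right) \left(- \frac{1}{31}\right) - \left(797 - 1213\right) = \frac{27848}{31} - \left(797 - 1213\right) = \frac{27848}{31} - -416 = \frac{27848}{31} + 416 = \frac{40744}{31}$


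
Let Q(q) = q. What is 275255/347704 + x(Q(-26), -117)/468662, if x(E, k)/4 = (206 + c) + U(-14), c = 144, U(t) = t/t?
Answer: 64744867613/81477826024 ≈ 0.79463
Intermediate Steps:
U(t) = 1
x(E, k) = 1404 (x(E, k) = 4*((206 + 144) + 1) = 4*(350 + 1) = 4*351 = 1404)
275255/347704 + x(Q(-26), -117)/468662 = 275255/347704 + 1404/468662 = 275255*(1/347704) + 1404*(1/468662) = 275255/347704 + 702/234331 = 64744867613/81477826024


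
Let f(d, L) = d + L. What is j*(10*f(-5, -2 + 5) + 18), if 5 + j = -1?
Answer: 12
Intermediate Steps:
j = -6 (j = -5 - 1 = -6)
f(d, L) = L + d
j*(10*f(-5, -2 + 5) + 18) = -6*(10*((-2 + 5) - 5) + 18) = -6*(10*(3 - 5) + 18) = -6*(10*(-2) + 18) = -6*(-20 + 18) = -6*(-2) = 12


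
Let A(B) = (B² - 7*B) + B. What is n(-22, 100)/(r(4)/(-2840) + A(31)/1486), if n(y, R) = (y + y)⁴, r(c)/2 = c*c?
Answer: 179748462080/24471 ≈ 7.3454e+6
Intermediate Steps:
r(c) = 2*c² (r(c) = 2*(c*c) = 2*c²)
A(B) = B² - 6*B
n(y, R) = 16*y⁴ (n(y, R) = (2*y)⁴ = 16*y⁴)
n(-22, 100)/(r(4)/(-2840) + A(31)/1486) = (16*(-22)⁴)/((2*4²)/(-2840) + (31*(-6 + 31))/1486) = (16*234256)/((2*16)*(-1/2840) + (31*25)*(1/1486)) = 3748096/(32*(-1/2840) + 775*(1/1486)) = 3748096/(-4/355 + 775/1486) = 3748096/(269181/527530) = 3748096*(527530/269181) = 179748462080/24471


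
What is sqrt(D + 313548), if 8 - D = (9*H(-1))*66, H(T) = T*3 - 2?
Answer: sqrt(316526) ≈ 562.61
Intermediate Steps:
H(T) = -2 + 3*T (H(T) = 3*T - 2 = -2 + 3*T)
D = 2978 (D = 8 - 9*(-2 + 3*(-1))*66 = 8 - 9*(-2 - 3)*66 = 8 - 9*(-5)*66 = 8 - (-45)*66 = 8 - 1*(-2970) = 8 + 2970 = 2978)
sqrt(D + 313548) = sqrt(2978 + 313548) = sqrt(316526)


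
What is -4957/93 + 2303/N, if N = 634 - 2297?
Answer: -8457670/154659 ≈ -54.686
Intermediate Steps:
N = -1663
-4957/93 + 2303/N = -4957/93 + 2303/(-1663) = -4957*1/93 + 2303*(-1/1663) = -4957/93 - 2303/1663 = -8457670/154659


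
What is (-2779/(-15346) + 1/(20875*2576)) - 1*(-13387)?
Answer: 5523656703054673/412607902000 ≈ 13387.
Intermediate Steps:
(-2779/(-15346) + 1/(20875*2576)) - 1*(-13387) = (-2779*(-1/15346) + (1/20875)*(1/2576)) + 13387 = (2779/15346 + 1/53774000) + 13387 = 74718980673/412607902000 + 13387 = 5523656703054673/412607902000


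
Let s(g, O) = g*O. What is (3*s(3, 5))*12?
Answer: 540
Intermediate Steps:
s(g, O) = O*g
(3*s(3, 5))*12 = (3*(5*3))*12 = (3*15)*12 = 45*12 = 540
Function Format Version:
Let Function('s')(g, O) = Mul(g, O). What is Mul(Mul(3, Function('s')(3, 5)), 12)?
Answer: 540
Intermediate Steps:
Function('s')(g, O) = Mul(O, g)
Mul(Mul(3, Function('s')(3, 5)), 12) = Mul(Mul(3, Mul(5, 3)), 12) = Mul(Mul(3, 15), 12) = Mul(45, 12) = 540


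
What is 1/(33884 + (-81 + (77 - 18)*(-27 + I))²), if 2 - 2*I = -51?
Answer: 4/184377 ≈ 2.1695e-5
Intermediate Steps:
I = 53/2 (I = 1 - ½*(-51) = 1 + 51/2 = 53/2 ≈ 26.500)
1/(33884 + (-81 + (77 - 18)*(-27 + I))²) = 1/(33884 + (-81 + (77 - 18)*(-27 + 53/2))²) = 1/(33884 + (-81 + 59*(-½))²) = 1/(33884 + (-81 - 59/2)²) = 1/(33884 + (-221/2)²) = 1/(33884 + 48841/4) = 1/(184377/4) = 4/184377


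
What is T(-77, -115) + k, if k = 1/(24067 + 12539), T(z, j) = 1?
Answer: 36607/36606 ≈ 1.0000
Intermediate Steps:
k = 1/36606 ≈ 2.7318e-5
T(-77, -115) + k = 1 + 1/36606 = 36607/36606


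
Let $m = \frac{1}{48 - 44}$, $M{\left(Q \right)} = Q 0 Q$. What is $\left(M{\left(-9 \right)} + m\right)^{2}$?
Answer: $\frac{1}{16} \approx 0.0625$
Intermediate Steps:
$M{\left(Q \right)} = 0$ ($M{\left(Q \right)} = 0 Q = 0$)
$m = \frac{1}{4} \approx 0.25$
$\left(M{\left(-9 \right)} + m\right)^{2} = \left(0 + \frac{1}{4}\right)^{2} = \left(\frac{1}{4}\right)^{2} = \frac{1}{16}$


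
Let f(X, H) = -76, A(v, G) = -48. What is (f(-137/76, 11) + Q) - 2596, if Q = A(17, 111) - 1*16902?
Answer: -19622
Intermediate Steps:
Q = -16950 (Q = -48 - 1*16902 = -48 - 16902 = -16950)
(f(-137/76, 11) + Q) - 2596 = (-76 - 16950) - 2596 = -17026 - 2596 = -19622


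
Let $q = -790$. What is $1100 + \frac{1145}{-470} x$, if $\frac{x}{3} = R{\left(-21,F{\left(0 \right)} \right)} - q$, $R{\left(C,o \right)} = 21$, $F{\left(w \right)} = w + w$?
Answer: $- \frac{453757}{94} \approx -4827.2$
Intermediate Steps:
$F{\left(w \right)} = 2 w$
$x = 2433$ ($x = 3 \left(21 - -790\right) = 3 \left(21 + 790\right) = 3 \cdot 811 = 2433$)
$1100 + \frac{1145}{-470} x = 1100 + \frac{1145}{-470} \cdot 2433 = 1100 + 1145 \left(- \frac{1}{470}\right) 2433 = 1100 - \frac{557157}{94} = - \frac{453757}{94}$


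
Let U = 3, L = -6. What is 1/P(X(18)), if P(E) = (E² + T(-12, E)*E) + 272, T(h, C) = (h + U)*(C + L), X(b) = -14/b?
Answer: 81/18238 ≈ 0.0044413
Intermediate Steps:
T(h, C) = (-6 + C)*(3 + h) (T(h, C) = (h + 3)*(C - 6) = (3 + h)*(-6 + C) = (-6 + C)*(3 + h))
P(E) = 272 + E² + E*(54 - 9*E) (P(E) = (E² + (-18 - 6*(-12) + 3*E + E*(-12))*E) + 272 = (E² + (-18 + 72 + 3*E - 12*E)*E) + 272 = (E² + (54 - 9*E)*E) + 272 = (E² + E*(54 - 9*E)) + 272 = 272 + E² + E*(54 - 9*E))
1/P(X(18)) = 1/(272 - 8*(-14/18)² + 54*(-14/18)) = 1/(272 - 8*(-14*1/18)² + 54*(-14*1/18)) = 1/(272 - 8*(-7/9)² + 54*(-7/9)) = 1/(272 - 8*49/81 - 42) = 1/(272 - 392/81 - 42) = 1/(18238/81) = 81/18238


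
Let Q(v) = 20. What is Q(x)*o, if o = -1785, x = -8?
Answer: -35700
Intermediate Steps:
Q(x)*o = 20*(-1785) = -35700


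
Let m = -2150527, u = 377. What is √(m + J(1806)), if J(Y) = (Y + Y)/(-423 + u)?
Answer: I*√1137670321/23 ≈ 1466.5*I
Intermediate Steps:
J(Y) = -Y/23 (J(Y) = (Y + Y)/(-423 + 377) = (2*Y)/(-46) = (2*Y)*(-1/46) = -Y/23)
√(m + J(1806)) = √(-2150527 - 1/23*1806) = √(-2150527 - 1806/23) = √(-49463927/23) = I*√1137670321/23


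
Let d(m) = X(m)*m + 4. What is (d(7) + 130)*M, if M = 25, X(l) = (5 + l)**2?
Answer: 28550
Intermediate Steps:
d(m) = 4 + m*(5 + m)**2 (d(m) = (5 + m)**2*m + 4 = m*(5 + m)**2 + 4 = 4 + m*(5 + m)**2)
(d(7) + 130)*M = ((4 + 7*(5 + 7)**2) + 130)*25 = ((4 + 7*12**2) + 130)*25 = ((4 + 7*144) + 130)*25 = ((4 + 1008) + 130)*25 = (1012 + 130)*25 = 1142*25 = 28550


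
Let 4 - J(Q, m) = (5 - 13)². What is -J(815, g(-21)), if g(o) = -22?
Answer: 60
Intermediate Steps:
J(Q, m) = -60 (J(Q, m) = 4 - (5 - 13)² = 4 - 1*(-8)² = 4 - 1*64 = 4 - 64 = -60)
-J(815, g(-21)) = -1*(-60) = 60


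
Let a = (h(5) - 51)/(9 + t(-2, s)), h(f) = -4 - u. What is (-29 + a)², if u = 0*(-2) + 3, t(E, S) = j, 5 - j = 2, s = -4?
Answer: 41209/36 ≈ 1144.7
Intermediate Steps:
j = 3 (j = 5 - 1*2 = 5 - 2 = 3)
t(E, S) = 3
u = 3 (u = 0 + 3 = 3)
h(f) = -7 (h(f) = -4 - 1*3 = -4 - 3 = -7)
a = -29/6 (a = (-7 - 51)/(9 + 3) = -58/12 = -58*1/12 = -29/6 ≈ -4.8333)
(-29 + a)² = (-29 - 29/6)² = (-203/6)² = 41209/36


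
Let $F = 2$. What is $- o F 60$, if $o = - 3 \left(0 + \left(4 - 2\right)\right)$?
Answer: $720$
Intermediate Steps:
$o = -6$ ($o = - 3 \left(0 + \left(4 - 2\right)\right) = - 3 \left(0 + 2\right) = \left(-3\right) 2 = -6$)
$- o F 60 = - \left(-6\right) 2 \cdot 60 = - \left(-12\right) 60 = \left(-1\right) \left(-720\right) = 720$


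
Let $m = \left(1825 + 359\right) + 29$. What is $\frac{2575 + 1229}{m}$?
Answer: $\frac{3804}{2213} \approx 1.7189$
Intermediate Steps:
$m = 2213$ ($m = 2184 + 29 = 2213$)
$\frac{2575 + 1229}{m} = \frac{2575 + 1229}{2213} = 3804 \cdot \frac{1}{2213} = \frac{3804}{2213}$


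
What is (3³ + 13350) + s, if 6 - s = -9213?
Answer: 22596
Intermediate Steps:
s = 9219 (s = 6 - 1*(-9213) = 6 + 9213 = 9219)
(3³ + 13350) + s = (3³ + 13350) + 9219 = (27 + 13350) + 9219 = 13377 + 9219 = 22596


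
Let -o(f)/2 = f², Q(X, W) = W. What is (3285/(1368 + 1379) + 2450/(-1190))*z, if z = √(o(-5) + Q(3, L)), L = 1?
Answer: -282100*I/46699 ≈ -6.0408*I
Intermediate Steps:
o(f) = -2*f²
z = 7*I (z = √(-2*(-5)² + 1) = √(-2*25 + 1) = √(-50 + 1) = √(-49) = 7*I ≈ 7.0*I)
(3285/(1368 + 1379) + 2450/(-1190))*z = (3285/(1368 + 1379) + 2450/(-1190))*(7*I) = (3285/2747 + 2450*(-1/1190))*(7*I) = (3285*(1/2747) - 35/17)*(7*I) = (3285/2747 - 35/17)*(7*I) = -282100*I/46699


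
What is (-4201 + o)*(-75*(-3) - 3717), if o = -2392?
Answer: 23022756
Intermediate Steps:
(-4201 + o)*(-75*(-3) - 3717) = (-4201 - 2392)*(-75*(-3) - 3717) = -6593*(225 - 3717) = -6593*(-3492) = 23022756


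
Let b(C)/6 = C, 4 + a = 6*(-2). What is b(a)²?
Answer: 9216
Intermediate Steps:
a = -16 (a = -4 + 6*(-2) = -4 - 12 = -16)
b(C) = 6*C
b(a)² = (6*(-16))² = (-96)² = 9216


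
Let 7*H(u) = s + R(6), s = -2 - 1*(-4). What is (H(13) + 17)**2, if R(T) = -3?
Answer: 13924/49 ≈ 284.16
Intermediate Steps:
s = 2 (s = -2 + 4 = 2)
H(u) = -1/7 (H(u) = (2 - 3)/7 = (1/7)*(-1) = -1/7)
(H(13) + 17)**2 = (-1/7 + 17)**2 = (118/7)**2 = 13924/49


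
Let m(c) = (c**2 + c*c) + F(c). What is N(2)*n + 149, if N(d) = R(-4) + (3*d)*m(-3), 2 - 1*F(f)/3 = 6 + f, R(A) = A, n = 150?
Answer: 13049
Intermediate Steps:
F(f) = -12 - 3*f (F(f) = 6 - 3*(6 + f) = 6 + (-18 - 3*f) = -12 - 3*f)
m(c) = -12 - 3*c + 2*c**2 (m(c) = (c**2 + c*c) + (-12 - 3*c) = (c**2 + c**2) + (-12 - 3*c) = 2*c**2 + (-12 - 3*c) = -12 - 3*c + 2*c**2)
N(d) = -4 + 45*d (N(d) = -4 + (3*d)*(-12 - 3*(-3) + 2*(-3)**2) = -4 + (3*d)*(-12 + 9 + 2*9) = -4 + (3*d)*(-12 + 9 + 18) = -4 + (3*d)*15 = -4 + 45*d)
N(2)*n + 149 = (-4 + 45*2)*150 + 149 = (-4 + 90)*150 + 149 = 86*150 + 149 = 12900 + 149 = 13049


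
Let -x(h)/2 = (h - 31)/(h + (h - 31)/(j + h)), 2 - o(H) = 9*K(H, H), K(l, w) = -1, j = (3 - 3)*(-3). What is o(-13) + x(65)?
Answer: 42429/4259 ≈ 9.9622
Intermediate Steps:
j = 0 (j = 0*(-3) = 0)
o(H) = 11 (o(H) = 2 - 9*(-1) = 2 - 1*(-9) = 2 + 9 = 11)
x(h) = -2*(-31 + h)/(h + (-31 + h)/h) (x(h) = -2*(h - 31)/(h + (h - 31)/(0 + h)) = -2*(-31 + h)/(h + (-31 + h)/h))
o(-13) + x(65) = 11 + 2*65*(31 - 1*65)/(-31 + 65 + 65**2) = 11 + 2*65*(31 - 65)/(-31 + 65 + 4225) = 11 + 2*65*(-34)/4259 = 11 + 2*65*(1/4259)*(-34) = 11 - 4420/4259 = 42429/4259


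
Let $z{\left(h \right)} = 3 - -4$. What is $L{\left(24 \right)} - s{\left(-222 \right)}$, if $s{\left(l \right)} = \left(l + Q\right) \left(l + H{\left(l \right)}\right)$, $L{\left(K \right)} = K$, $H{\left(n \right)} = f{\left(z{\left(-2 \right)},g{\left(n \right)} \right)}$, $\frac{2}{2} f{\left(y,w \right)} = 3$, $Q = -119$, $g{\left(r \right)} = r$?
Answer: $-74655$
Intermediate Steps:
$z{\left(h \right)} = 7$ ($z{\left(h \right)} = 3 + 4 = 7$)
$f{\left(y,w \right)} = 3$
$H{\left(n \right)} = 3$
$s{\left(l \right)} = \left(-119 + l\right) \left(3 + l\right)$ ($s{\left(l \right)} = \left(l - 119\right) \left(l + 3\right) = \left(-119 + l\right) \left(3 + l\right)$)
$L{\left(24 \right)} - s{\left(-222 \right)} = 24 - \left(-357 + \left(-222\right)^{2} - -25752\right) = 24 - \left(-357 + 49284 + 25752\right) = 24 - 74679 = -74655$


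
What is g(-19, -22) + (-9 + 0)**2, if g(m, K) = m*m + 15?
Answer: 457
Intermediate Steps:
g(m, K) = 15 + m**2 (g(m, K) = m**2 + 15 = 15 + m**2)
g(-19, -22) + (-9 + 0)**2 = (15 + (-19)**2) + (-9 + 0)**2 = (15 + 361) + (-9)**2 = 376 + 81 = 457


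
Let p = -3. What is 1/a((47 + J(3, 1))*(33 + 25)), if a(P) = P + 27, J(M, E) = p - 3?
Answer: 1/2405 ≈ 0.00041580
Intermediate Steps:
J(M, E) = -6 (J(M, E) = -3 - 3 = -6)
a(P) = 27 + P
1/a((47 + J(3, 1))*(33 + 25)) = 1/(27 + (47 - 6)*(33 + 25)) = 1/(27 + 41*58) = 1/(27 + 2378) = 1/2405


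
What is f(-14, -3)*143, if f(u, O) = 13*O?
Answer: -5577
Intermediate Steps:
f(-14, -3)*143 = (13*(-3))*143 = -39*143 = -5577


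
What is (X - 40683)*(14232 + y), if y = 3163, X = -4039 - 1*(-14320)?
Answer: -528842790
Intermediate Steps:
X = 10281 (X = -4039 + 14320 = 10281)
(X - 40683)*(14232 + y) = (10281 - 40683)*(14232 + 3163) = -30402*17395 = -528842790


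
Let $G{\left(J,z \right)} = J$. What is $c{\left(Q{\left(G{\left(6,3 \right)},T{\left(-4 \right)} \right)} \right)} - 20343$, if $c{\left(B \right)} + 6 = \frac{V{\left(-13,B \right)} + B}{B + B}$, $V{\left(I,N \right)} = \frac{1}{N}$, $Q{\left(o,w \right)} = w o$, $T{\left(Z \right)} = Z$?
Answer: $- \frac{23441471}{1152} \approx -20349.0$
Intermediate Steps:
$Q{\left(o,w \right)} = o w$
$c{\left(B \right)} = -6 + \frac{B + \frac{1}{B}}{2 B}$ ($c{\left(B \right)} = -6 + \frac{\frac{1}{B} + B}{B + B} = -6 + \frac{B + \frac{1}{B}}{2 B}$)
$c{\left(Q{\left(G{\left(6,3 \right)},T{\left(-4 \right)} \right)} \right)} - 20343 = \left(- \frac{11}{2} + \frac{1}{2 \cdot 576}\right) - 20343 = \left(- \frac{11}{2} + \frac{1}{2} \cdot \frac{1}{576}\right) - 20343 = \left(- \frac{11}{2} + \frac{1}{1152}\right) - 20343 = - \frac{6335}{1152} - 20343 = - \frac{23441471}{1152}$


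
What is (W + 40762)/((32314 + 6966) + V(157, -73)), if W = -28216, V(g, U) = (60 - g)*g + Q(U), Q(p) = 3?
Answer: 2091/4009 ≈ 0.52158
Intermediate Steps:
V(g, U) = 3 + g*(60 - g) (V(g, U) = (60 - g)*g + 3 = g*(60 - g) + 3 = 3 + g*(60 - g))
(W + 40762)/((32314 + 6966) + V(157, -73)) = (-28216 + 40762)/((32314 + 6966) + (3 - 1*157² + 60*157)) = 12546/(39280 + (3 - 1*24649 + 9420)) = 12546/(39280 + (3 - 24649 + 9420)) = 12546/(39280 - 15226) = 12546/24054 = 12546*(1/24054) = 2091/4009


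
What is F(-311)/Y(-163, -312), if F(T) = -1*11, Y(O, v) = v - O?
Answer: 11/149 ≈ 0.073825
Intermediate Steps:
F(T) = -11
F(-311)/Y(-163, -312) = -11/(-312 - 1*(-163)) = -11/(-312 + 163) = -11/(-149) = -11*(-1/149) = 11/149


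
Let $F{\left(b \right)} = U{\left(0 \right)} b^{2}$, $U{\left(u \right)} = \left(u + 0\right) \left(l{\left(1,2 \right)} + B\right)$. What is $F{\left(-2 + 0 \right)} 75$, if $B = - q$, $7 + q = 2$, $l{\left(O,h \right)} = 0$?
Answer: $0$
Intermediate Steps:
$q = -5$ ($q = -7 + 2 = -5$)
$B = 5$ ($B = \left(-1\right) \left(-5\right) = 5$)
$U{\left(u \right)} = 5 u$ ($U{\left(u \right)} = \left(u + 0\right) \left(0 + 5\right) = u 5 = 5 u$)
$F{\left(b \right)} = 0$ ($F{\left(b \right)} = 5 \cdot 0 b^{2} = 0 b^{2} = 0$)
$F{\left(-2 + 0 \right)} 75 = 0 \cdot 75 = 0$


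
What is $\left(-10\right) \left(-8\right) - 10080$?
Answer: $-10000$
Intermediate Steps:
$\left(-10\right) \left(-8\right) - 10080 = 80 - 10080 = -10000$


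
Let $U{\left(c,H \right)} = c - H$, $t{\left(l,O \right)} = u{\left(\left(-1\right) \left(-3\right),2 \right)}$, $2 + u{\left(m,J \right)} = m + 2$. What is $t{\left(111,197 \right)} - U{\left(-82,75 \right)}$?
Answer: $160$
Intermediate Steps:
$u{\left(m,J \right)} = m$ ($u{\left(m,J \right)} = -2 + \left(m + 2\right) = -2 + \left(2 + m\right) = m$)
$t{\left(l,O \right)} = 3$ ($t{\left(l,O \right)} = \left(-1\right) \left(-3\right) = 3$)
$t{\left(111,197 \right)} - U{\left(-82,75 \right)} = 3 - \left(-82 - 75\right) = 3 - -157 = 3 + 157 = 160$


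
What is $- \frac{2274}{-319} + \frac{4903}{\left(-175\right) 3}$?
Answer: $- \frac{370207}{167475} \approx -2.2105$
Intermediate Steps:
$- \frac{2274}{-319} + \frac{4903}{\left(-175\right) 3} = \left(-2274\right) \left(- \frac{1}{319}\right) + \frac{4903}{-525} = \frac{2274}{319} + 4903 \left(- \frac{1}{525}\right) = \frac{2274}{319} - \frac{4903}{525} = - \frac{370207}{167475}$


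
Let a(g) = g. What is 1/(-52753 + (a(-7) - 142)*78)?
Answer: -1/64375 ≈ -1.5534e-5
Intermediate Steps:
1/(-52753 + (a(-7) - 142)*78) = 1/(-52753 + (-7 - 142)*78) = 1/(-52753 - 149*78) = 1/(-52753 - 11622) = 1/(-64375) = -1/64375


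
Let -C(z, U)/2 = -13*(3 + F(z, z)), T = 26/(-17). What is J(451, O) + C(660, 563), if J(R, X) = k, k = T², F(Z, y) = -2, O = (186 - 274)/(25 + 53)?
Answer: 8190/289 ≈ 28.339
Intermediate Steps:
O = -44/39 (O = -88/78 = -88*1/78 = -44/39 ≈ -1.1282)
T = -26/17 (T = 26*(-1/17) = -26/17 ≈ -1.5294)
C(z, U) = 26 (C(z, U) = -(-26)*(3 - 2) = -(-26) = -2*(-13) = 26)
k = 676/289 (k = (-26/17)² = 676/289 ≈ 2.3391)
J(R, X) = 676/289
J(451, O) + C(660, 563) = 676/289 + 26 = 8190/289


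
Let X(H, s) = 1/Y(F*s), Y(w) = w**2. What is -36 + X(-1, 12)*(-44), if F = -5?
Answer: -32411/900 ≈ -36.012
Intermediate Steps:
X(H, s) = 1/(25*s**2) (X(H, s) = 1/((-5*s)**2) = 1/(25*s**2))
-36 + X(-1, 12)*(-44) = -36 + ((1/25)/12**2)*(-44) = -36 + ((1/25)*(1/144))*(-44) = -36 + (1/3600)*(-44) = -36 - 11/900 = -32411/900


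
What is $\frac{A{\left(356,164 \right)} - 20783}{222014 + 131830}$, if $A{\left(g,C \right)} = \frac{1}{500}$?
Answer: $- \frac{1154611}{19658000} \approx -0.058735$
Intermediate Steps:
$A{\left(g,C \right)} = \frac{1}{500}$
$\frac{A{\left(356,164 \right)} - 20783}{222014 + 131830} = \frac{\frac{1}{500} - 20783}{222014 + 131830} = - \frac{10391499}{500 \cdot 353844} = \left(- \frac{10391499}{500}\right) \frac{1}{353844} = - \frac{1154611}{19658000}$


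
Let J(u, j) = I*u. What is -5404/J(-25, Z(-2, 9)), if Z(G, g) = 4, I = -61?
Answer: -5404/1525 ≈ -3.5436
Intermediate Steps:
J(u, j) = -61*u
-5404/J(-25, Z(-2, 9)) = -5404/((-61*(-25))) = -5404/1525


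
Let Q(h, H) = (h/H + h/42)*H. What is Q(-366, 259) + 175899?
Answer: 173276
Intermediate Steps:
Q(h, H) = H*(h/42 + h/H) (Q(h, H) = (h/H + h*(1/42))*H = (h/H + h/42)*H = (h/42 + h/H)*H = H*(h/42 + h/H))
Q(-366, 259) + 175899 = (1/42)*(-366)*(42 + 259) + 175899 = (1/42)*(-366)*301 + 175899 = -2623 + 175899 = 173276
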